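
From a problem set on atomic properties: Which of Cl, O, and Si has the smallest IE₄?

Consider each +3 ion: Cl³⁺ still has 4 valence electrons; O³⁺ still has 3 valence electrons; Si³⁺ still has 1 valence electron.
All are still removing valence electrons, so compare the +3 ions as you would atoms: IE_4 generally rises across a period (higher Z_eff) and falls down a group (larger shell), subject to the usual subshell exceptions.
Valence configurations: Cl³⁺ [Ne]3s²3p², O³⁺ [He]2s²2p¹, Si³⁺ [Ne]3s¹.
Tabulated IE_4 (kJ/mol): Cl 5159, O 7469, Si 4356.
So the fourth ionization energies run Si < Cl < O.

Si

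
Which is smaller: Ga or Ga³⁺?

Ga³⁺

Forming Ga³⁺ removes 3 electrons from Ga. Fewer electrons for the same nuclear charge means less shielding and a higher Z_eff on the remaining electrons, and for main-group metals the entire outer shell is lost.
A cation is smaller than its parent atom: Ga³⁺ < Ga.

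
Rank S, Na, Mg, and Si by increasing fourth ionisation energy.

Si < S < Na < Mg

After 3 electrons have been removed, what remains? S³⁺ still has 3 valence electrons; Na³⁺ is already 2 electrons into the core; Mg³⁺ is already 1 electron into the core; Si³⁺ still has 1 valence electron.
Core electrons are held far more tightly than valence electrons, so Na and Mg top the IE_4 order.
Valence configurations: S³⁺ [Ne]3s²3p¹, Si³⁺ [Ne]3s¹.
Tabulated IE_4 (kJ/mol): S 4556, Na 9543, Mg 10543, Si 4356.
Hence IE_4: Si < S < Na < Mg.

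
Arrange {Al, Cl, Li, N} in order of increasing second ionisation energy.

Al, Cl, N, Li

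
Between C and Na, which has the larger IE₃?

IE_3 is the cost of taking one more electron from the +2 cation: C²⁺ still has 2 valence electrons; Na²⁺ is already 1 electron into the core.
Breaking into a closed-shell core is much more expensive than removing a leftover valence electron — Na has the largest IE_3 here.
The numbers (kJ/mol): C 4620, Na 6910.
Putting it together, IE_3: C < Na.

Na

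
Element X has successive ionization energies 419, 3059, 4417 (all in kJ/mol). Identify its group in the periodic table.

Group 1

Look for the largest jump between consecutive ionization energies: IE2/IE1 ≈ 7.3, far larger than any earlier ratio.
That jump marks the point where a core electron is being removed. So the atom has 1 valence electron.
A main-group element with 1 valence electron is in group 1.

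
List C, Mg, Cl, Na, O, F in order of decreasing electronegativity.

F, O, Cl, C, Mg, Na

Electronegativity increases across a period and decreases down a group, tracking effective nuclear charge and atomic size.
These span different periods and groups, so the two trends combine.
Mg > Na: Mg lies to the right of Na in period 3, so the across-period effect alone puts Mg higher.
C > Mg: both effects reinforce here, so C is clearly the higher of the two.
Cl > C: the two effects oppose for this pair; the across-period effect wins (3.16 vs 2.55).
O > Cl: the two effects oppose for this pair; the down-group effect wins (3.44 vs 3.16).
F > O: F lies to the right of O in period 2, so the across-period effect alone puts F higher.
Approximate values (Pauling): C 2.55, O 3.44, F 3.98, Na 0.93, Mg 1.31, Cl 3.16.
So from highest to lowest: F > O > Cl > C > Mg > Na.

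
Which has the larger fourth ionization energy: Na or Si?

The fourth ionization energy removes an electron from the +3 ion. For each element: Na³⁺ is already 2 electrons into the core; Si³⁺ still has 1 valence electron.
Breaking into a closed-shell core is much more expensive than removing a leftover valence electron — Na has the largest IE_4 here.
Approximate IE_4 values (kJ/mol): Na 9543, Si 4356.
Putting it together, IE_4: Si < Na.

Na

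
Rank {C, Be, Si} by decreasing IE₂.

C > Be > Si

After 1 electron has been removed, what remains? C⁺ still has 3 valence electrons; Be⁺ still has 1 valence electron; Si⁺ still has 3 valence electrons.
All are still removing valence electrons, so compare the +1 ions as you would atoms: IE_2 generally rises across a period (higher Z_eff) and falls down a group (larger shell), subject to the usual subshell exceptions.
Valence configurations: C⁺ [He]2s²2p¹, Be⁺ [He]2s¹, Si⁺ [Ne]3s²3p¹.
Approximate IE_2 values (kJ/mol): C 2353, Be 1757, Si 1577.
Putting it together, IE_2: Si < Be < C.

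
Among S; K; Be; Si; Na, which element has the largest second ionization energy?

Na

After 1 electron has been removed, what remains? S⁺ still has 5 valence electrons; K⁺ is the bare [Ar] core; Be⁺ still has 1 valence electron; Si⁺ still has 3 valence electrons; Na⁺ is the bare [Ne] core.
Core electrons are held far more tightly than valence electrons, so K and Na top the IE_2 order.
Valence configurations: S⁺ [Ne]3s²3p³, Be⁺ [He]2s¹, Si⁺ [Ne]3s²3p¹.
Tabulated IE_2 (kJ/mol): S 2252, K 3052, Be 1757, Si 1577, Na 4562.
Hence IE_2: Si < Be < S < K < Na.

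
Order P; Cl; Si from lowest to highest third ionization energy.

P < Si < Cl

After 2 electrons have been removed, what remains? P²⁺ still has 3 valence electrons; Cl²⁺ still has 5 valence electrons; Si²⁺ still has 2 valence electrons.
All are still removing valence electrons, so compare the +2 ions as you would atoms: IE_3 generally rises across a period (higher Z_eff) and falls down a group (larger shell), subject to the usual subshell exceptions.
Valence configurations: P²⁺ [Ne]3s²3p¹, Cl²⁺ [Ne]3s²3p³, Si²⁺ [Ne]3s².
P²⁺ loses a lone 3p electron whereas Si²⁺ must break into a filled 3s² pair, so IE_3(Si) > IE_3(P) even though P has the higher nuclear charge.
Tabulated IE_3 (kJ/mol): P 2914, Cl 3822, Si 3232.
Putting it together, IE_3: P < Si < Cl.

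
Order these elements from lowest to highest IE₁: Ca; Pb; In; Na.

Na < In < Ca < Pb

Na is in period 3, group 1; Ca is in period 4, group 2; In is in period 5, group 13; Pb is in period 6, group 14.
IE₁ increases left→right with effective nuclear charge and decreases top→bottom as the valence shell moves farther out.
These sit on a diagonal, where the across-period and down-group effects partly cancel.
In > Na: the two effects oppose for this pair; the across-period effect wins (558 vs 496 kJ/mol).
Ca > In: the two effects oppose for this pair; the down-group effect wins (590 vs 558 kJ/mol).
Pb > Ca: period and group pull opposite ways; the across-period shift dominates (716 vs 590 kJ/mol).
Tabulated first ionization energy (kJ/mol): Na 496, Ca 590, In 558, Pb 716.
So from lowest to highest: Na < In < Ca < Pb.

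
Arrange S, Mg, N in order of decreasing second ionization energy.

After 1 electron has been removed, what remains? S⁺ still has 5 valence electrons; Mg⁺ still has 1 valence electron; N⁺ still has 4 valence electrons.
All are still removing valence electrons, so compare the +1 ions as you would atoms: IE_2 generally rises across a period (higher Z_eff) and falls down a group (larger shell), subject to the usual subshell exceptions.
Valence configurations: S⁺ [Ne]3s²3p³, Mg⁺ [Ne]3s¹, N⁺ [He]2s²2p².
Tabulated IE_2 (kJ/mol): S 2252, Mg 1451, N 2856.
Hence IE_2: Mg < S < N.

N, S, Mg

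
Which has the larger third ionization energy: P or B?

B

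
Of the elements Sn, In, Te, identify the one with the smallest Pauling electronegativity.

In is in period 5, group 13; Sn is in period 5, group 14; Te is in period 5, group 16.
Atoms toward the upper right of the periodic table pull bonding electrons most strongly.
All lie in period 5, so electronegativity increases left to right.
The smallest Pauling electronegativity among these belongs to In.

In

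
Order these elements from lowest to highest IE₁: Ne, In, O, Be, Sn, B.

In, Sn, B, Be, O, Ne

Be is in period 2, group 2; B is in period 2, group 13; O is in period 2, group 16; Ne is in period 2, group 18; In is in period 5, group 13; Sn is in period 5, group 14.
Removing the outermost electron gets harder across a period and easier down a group.
Here both period and group differ, so the two effects have to be weighed against each other.
Sn > In: both are in period 5; the period trend gives Sn the larger value.
B > Sn: the two effects oppose for this pair; the down-group effect wins (801 vs 709 kJ/mol).
Be > B: this pair runs against the simple trend — see the exception note.
O > Be: both are in period 2; the period trend gives O the larger value.
Ne > O: both are in period 2; the period trend gives Ne the larger value.
Note the exception: Be has a higher first ionization energy than B, contrary to the simple trend — removing B's lone 2p electron is easier than breaking Be's filled 2s².
Approximate values (kJ/mol): Be 900, B 801, O 1314, Ne 2081, In 558, Sn 709.
So from lowest to highest: In < Sn < B < Be < O < Ne.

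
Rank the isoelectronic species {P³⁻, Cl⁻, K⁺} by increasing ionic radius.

All of these have 18 electrons, so size is governed by nuclear charge alone: the more protons, the stronger the pull on the same electron cloud, and the smaller the ion.
Nuclear charges: K⁺ (Z=19), Cl⁻ (Z=17), P³⁻ (Z=15).
Smallest to largest: K⁺ < Cl⁻ < P³⁻.

K⁺ < Cl⁻ < P³⁻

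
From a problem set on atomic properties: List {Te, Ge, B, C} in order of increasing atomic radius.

C, B, Ge, Te

Radius decreases left→right (rising Z_eff, same n) and increases top→bottom (higher n).
Neither a single period nor a single group — weigh both effects.
B > C: B lies to the left of C in period 2, so the across-period effect alone puts B larger.
Ge > B: the two effects oppose for this pair; the down-group effect wins (121 vs 85 pm).
Te > Ge: the two effects oppose for this pair; the down-group effect wins (136 vs 121 pm).
Tabulated atomic radius (pm): B 85, C 75, Ge 121, Te 136.
So from smallest to largest: C < B < Ge < Te.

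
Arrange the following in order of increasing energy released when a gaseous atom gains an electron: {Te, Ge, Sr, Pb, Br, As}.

Sr < Pb < As < Ge < Te < Br

Ge is in period 4, group 14; As is in period 4, group 15; Br is in period 4, group 17; Sr is in period 5, group 2; Te is in period 5, group 16; Pb is in period 6, group 14.
EA tends to increase across a period and decrease down a group, though the pattern is less regular than for IE or radius.
Neither a single period nor a single group — weigh both effects.
Pb > Sr: period and group pull opposite ways; the across-period shift dominates (35 vs 5 kJ/mol).
As > Pb: both effects reinforce here, so As is clearly the higher of the two.
Ge > As: this pair runs against the simple trend — see the exception note.
Te > Ge: the two effects oppose for this pair; the across-period effect wins (190 vs 119 kJ/mol).
Br > Te: both effects reinforce here, so Br is clearly the higher of the two.
Note the exception: Ge has a higher electron affinity than As, contrary to the simple trend — adding an electron to As's half-filled 4p³ is unfavourable, so Ge (4p²) has the more exothermic EA.
Approximate values (kJ/mol): Ge 119, As 78, Br 325, Sr 5, Te 190, Pb 35.
So from lowest to highest: Sr < Pb < As < Ge < Te < Br.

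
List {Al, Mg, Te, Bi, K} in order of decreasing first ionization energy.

Te > Mg > Bi > Al > K

IE₁ increases left→right with effective nuclear charge and decreases top→bottom as the valence shell moves farther out.
These span different periods and groups, so the two trends combine.
Al > K: both effects reinforce here, so Al is clearly the higher of the two.
Bi > Al: the two effects oppose for this pair; the across-period effect wins (703 vs 578 kJ/mol).
Mg > Bi: period and group pull opposite ways; the down-group shift dominates (738 vs 703 kJ/mol).
Te > Mg: the two effects oppose for this pair; the across-period effect wins (869 vs 738 kJ/mol).
Note the exception: Mg has a higher first ionization energy than Al, contrary to the simple trend — Al's single 3p electron is easier to remove than one from Mg's filled 3s².
For reference (kJ/mol): Mg 738, Al 578, K 419, Te 869, Bi 703.
So from highest to lowest: Te > Mg > Bi > Al > K.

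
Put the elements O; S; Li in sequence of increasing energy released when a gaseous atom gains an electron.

Li < O < S

Li is in period 2, group 1; O is in period 2, group 16; S is in period 3, group 16.
Atoms with high Z_eff and room in the valence shell (especially the halogens) have the most exothermic electron affinities.
Here both period and group differ, so the two effects have to be weighed against each other.
O > Li: O lies to the right of Li in period 2, so the across-period effect alone puts O higher.
S > O: this pair runs against the simple trend — see the exception note.
Note the exception: S has a higher electron affinity than O, contrary to the simple trend — the compact 2p subshell of O repels the added electron more than S's larger 3p does.
Tabulated electron affinity (kJ/mol): Li 60, O 141, S 200.
So from lowest to highest: Li < O < S.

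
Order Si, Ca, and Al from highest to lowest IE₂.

Al > Si > Ca

After 1 electron has been removed, what remains? Si⁺ still has 3 valence electrons; Ca⁺ still has 1 valence electron; Al⁺ still has 2 valence electrons.
All are still removing valence electrons, so compare the +1 ions as you would atoms: IE_2 generally rises across a period (higher Z_eff) and falls down a group (larger shell), subject to the usual subshell exceptions.
Valence configurations: Si⁺ [Ne]3s²3p¹, Ca⁺ [Ar]4s¹, Al⁺ [Ne]3s².
Si⁺ loses a lone 3p electron whereas Al⁺ must break into a filled 3s² pair, so IE_2(Al) > IE_2(Si) even though Si has the higher nuclear charge.
Tabulated IE_2 (kJ/mol): Si 1577, Ca 1145, Al 1817.
Overall IE_2 order: Ca < Si < Al.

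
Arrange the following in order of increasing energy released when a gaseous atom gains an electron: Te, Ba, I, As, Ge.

Ge is in period 4, group 14; As is in period 4, group 15; Te is in period 5, group 16; I is in period 5, group 17; Ba is in period 6, group 2.
Atoms with high Z_eff and room in the valence shell (especially the halogens) have the most exothermic electron affinities.
Here both period and group differ, so the two effects have to be weighed against each other.
As > Ba: both effects reinforce here, so As is clearly the higher of the two.
Ge > As: this pair runs against the simple trend — see the exception note.
Te > Ge: the two effects oppose for this pair; the across-period effect wins (190 vs 119 kJ/mol).
I > Te: both are in period 5; the period trend gives I the larger value.
Note the exception: Ge has a higher electron affinity than As, contrary to the simple trend — adding an electron to As's half-filled 4p³ is unfavourable, so Ge (4p²) has the more exothermic EA.
Approximate values (kJ/mol): Ge 119, As 78, Te 190, I 295, Ba 14.
So from lowest to highest: Ba < As < Ge < Te < I.

Ba < As < Ge < Te < I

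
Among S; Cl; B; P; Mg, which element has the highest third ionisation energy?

Mg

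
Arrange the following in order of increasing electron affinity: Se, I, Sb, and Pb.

Se is in period 4, group 16; Sb is in period 5, group 15; I is in period 5, group 17; Pb is in period 6, group 14.
Atoms with high Z_eff and room in the valence shell (especially the halogens) have the most exothermic electron affinities.
Neither a single period nor a single group — weigh both effects.
Sb > Pb: both effects reinforce here, so Sb is clearly the higher of the two.
Se > Sb: relative to Sb, both the across-period and down-group shifts push Se's electron affinity up.
I > Se: period and group pull opposite ways; the across-period shift dominates (295 vs 195 kJ/mol).
Tabulated electron affinity (kJ/mol): Se 195, Sb 103, I 295, Pb 35.
So from lowest to highest: Pb < Sb < Se < I.

Pb < Sb < Se < I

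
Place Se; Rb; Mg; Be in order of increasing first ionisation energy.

Across a period the outer electron is held more tightly (higher IE₁); down a group it sits in a higher shell, more shielded, and comes off more easily.
Neither a single period nor a single group — weigh both effects.
Mg > Rb: relative to Rb, both the across-period and down-group shifts push Mg's first ionization energy up.
Be > Mg: they share group 2; the group trend gives Be the larger value.
Se > Be: period and group pull opposite ways; the across-period shift dominates (941 vs 900 kJ/mol).
Tabulated first ionization energy (kJ/mol): Be 900, Mg 738, Se 941, Rb 403.
So from lowest to highest: Rb < Mg < Be < Se.

Rb < Mg < Be < Se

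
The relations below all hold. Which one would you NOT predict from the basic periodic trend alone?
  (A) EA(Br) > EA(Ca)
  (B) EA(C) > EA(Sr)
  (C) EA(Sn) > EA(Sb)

The general trend: electron affinity increases across a period and decreases down a group.
(A) Br (period 4, group 17) vs Ca (period 4, group 2): the stated order agrees with the simple trend.
(B) C (period 2, group 14) vs Sr (period 5, group 2): the stated order agrees with the simple trend.
(C) Sn (period 5, group 14) vs Sb (period 5, group 15): the stated order contradicts the simple trend.
The exception is (C): adding an electron to Sb's half-filled 5p³ is unfavourable, so Sn has the more exothermic EA.

(C)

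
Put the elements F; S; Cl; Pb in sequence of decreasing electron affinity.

Cl, F, S, Pb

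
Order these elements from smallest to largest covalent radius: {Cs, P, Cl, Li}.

Moving right in a period, electrons are added to the same shell under a stronger nuclear pull, so atoms get smaller; moving down, a new shell is opened and atoms get larger.
Neither a single period nor a single group — weigh both effects.
P > Cl: P lies to the left of Cl in period 3, so the across-period effect alone puts P larger.
Li > P: the two effects oppose for this pair; the across-period effect wins (133 vs 111 pm).
Cs > Li: Cs sits below Li in group 1, so the down-group effect alone puts Cs larger.
For reference (pm): Li 133, P 111, Cl 99, Cs 232.
So from smallest to largest: Cl < P < Li < Cs.

Cl, P, Li, Cs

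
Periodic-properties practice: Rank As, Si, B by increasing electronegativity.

Si < B < As

Smaller atoms with higher effective nuclear charge are more electronegative.
A diagonal step moves right (one effect) and down (the opposite effect) at once.
B > Si: the two effects oppose for this pair; the down-group effect wins (2.04 vs 1.90).
As > B: period and group pull opposite ways; the across-period shift dominates (2.18 vs 2.04).
Tabulated electronegativity (Pauling): B 2.04, Si 1.90, As 2.18.
So from lowest to highest: Si < B < As.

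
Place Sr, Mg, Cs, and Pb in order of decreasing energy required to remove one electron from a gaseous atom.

Across a period the outer electron is held more tightly (higher IE₁); down a group it sits in a higher shell, more shielded, and comes off more easily.
These span different periods and groups, so the two trends combine.
Sr > Cs: both effects reinforce here, so Sr is clearly the higher of the two.
Pb > Sr: the two effects oppose for this pair; the across-period effect wins (716 vs 550 kJ/mol).
Mg > Pb: the two effects oppose for this pair; the down-group effect wins (738 vs 716 kJ/mol).
Tabulated first ionization energy (kJ/mol): Mg 738, Sr 550, Cs 376, Pb 716.
So from highest to lowest: Mg > Pb > Sr > Cs.

Mg > Pb > Sr > Cs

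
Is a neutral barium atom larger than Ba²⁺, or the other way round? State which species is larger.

Ba

Forming Ba²⁺ removes 2 electrons from Ba. Fewer electrons for the same nuclear charge means less shielding and a higher Z_eff on the remaining electrons, and for main-group metals the entire outer shell is lost.
A cation is smaller than its parent atom: Ba²⁺ < Ba.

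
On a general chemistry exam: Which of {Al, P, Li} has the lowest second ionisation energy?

Consider each +1 ion: Al⁺ still has 2 valence electrons; P⁺ still has 4 valence electrons; Li⁺ is the bare [He] core.
Breaking into a closed-shell core is much more expensive than removing a leftover valence electron — Li has the largest IE_2 here.
Valence configurations: Al⁺ [Ne]3s², P⁺ [Ne]3s²3p².
Tabulated IE_2 (kJ/mol): Al 1817, P 1907, Li 7298.
Putting it together, IE_2: Al < P < Li.

Al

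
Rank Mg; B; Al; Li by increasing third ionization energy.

IE_3 is the cost of taking one more electron from the +2 cation: Mg²⁺ is the bare [Ne] core; B²⁺ still has 1 valence electron; Al²⁺ still has 1 valence electron; Li²⁺ is already 1 electron into the core.
Breaking into a closed-shell core is much more expensive than removing a leftover valence electron — Mg and Li have the largest IE_3 here.
Valence configurations: B²⁺ [He]2s¹, Al²⁺ [Ne]3s¹.
The numbers (kJ/mol): Mg 7733, B 3660, Al 2745, Li 11815.
Hence IE_3: Al < B < Mg < Li.

Al, B, Mg, Li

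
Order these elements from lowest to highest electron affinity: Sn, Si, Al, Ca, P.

Ca, Al, P, Sn, Si

Al is in period 3, group 13; Si is in period 3, group 14; P is in period 3, group 15; Ca is in period 4, group 2; Sn is in period 5, group 14.
Electron affinity generally becomes more exothermic across a period toward the halogens and less exothermic down a group.
These span different periods and groups, so the two trends combine.
Al > Ca: relative to Ca, both the across-period and down-group shifts push Al's electron affinity up.
P > Al: P lies to the right of Al in period 3, so the across-period effect alone puts P higher.
Sn > P: this pair runs against the simple trend — see the exception note.
Si > Sn: Si sits above Sn in group 14, so the down-group effect alone puts Si higher.
Note the exception: Sn has a higher electron affinity than P, contrary to the simple trend — adding an electron to P's half-filled np³ subshell costs electron-pairing energy.
Note the exception: Si has a higher electron affinity than P, contrary to the simple trend — adding an electron to P's half-filled 3p³ is unfavourable, so Si (3p²) has the more exothermic EA.
Tabulated electron affinity (kJ/mol): Al 42, Si 134, P 72, Ca 2, Sn 107.
So from lowest to highest: Ca < Al < P < Sn < Si.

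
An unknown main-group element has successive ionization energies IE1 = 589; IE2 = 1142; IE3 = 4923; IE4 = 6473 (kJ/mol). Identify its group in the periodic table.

Look for the largest jump between consecutive ionization energies: IE3/IE2 ≈ 4.3, far larger than any earlier ratio.
That jump marks the point where a core electron is being removed. So the atom has 2 valence electrons.
A main-group element with 2 valence electrons is in group 2.

Group 2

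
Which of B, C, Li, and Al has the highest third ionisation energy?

The third ionization energy removes an electron from the +2 ion. For each element: B²⁺ still has 1 valence electron; C²⁺ still has 2 valence electrons; Li²⁺ is already 1 electron into the core; Al²⁺ still has 1 valence electron.
Core electrons are held far more tightly than valence electrons, so Li tops the IE_3 order.
Valence configurations: B²⁺ [He]2s¹, C²⁺ [He]2s², Al²⁺ [Ne]3s¹.
Tabulated IE_3 (kJ/mol): B 3660, C 4620, Li 11815, Al 2745.
So the third ionization energies run Al < B < C < Li.

Li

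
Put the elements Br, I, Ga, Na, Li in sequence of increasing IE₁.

Na, Li, Ga, I, Br

Li is in period 2, group 1; Na is in period 3, group 1; Ga is in period 4, group 13; Br is in period 4, group 17; I is in period 5, group 17.
Across a period the outer electron is held more tightly (higher IE₁); down a group it sits in a higher shell, more shielded, and comes off more easily.
These span different periods and groups, so the two trends combine.
Li > Na: they share group 1; the group trend gives Li the larger value.
Ga > Li: period and group pull opposite ways; the across-period shift dominates (579 vs 520 kJ/mol).
I > Ga: the two effects oppose for this pair; the across-period effect wins (1008 vs 579 kJ/mol).
Br > I: they share group 17; the group trend gives Br the larger value.
Approximate values (kJ/mol): Li 520, Na 496, Ga 579, Br 1140, I 1008.
So from lowest to highest: Na < Li < Ga < I < Br.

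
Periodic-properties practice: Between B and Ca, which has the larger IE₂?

B

The second ionization energy removes an electron from the +1 ion. For each element: B⁺ still has 2 valence electrons; Ca⁺ still has 1 valence electron.
All are still removing valence electrons, so compare the +1 ions as you would atoms: IE_2 generally rises across a period (higher Z_eff) and falls down a group (larger shell), subject to the usual subshell exceptions.
Valence configurations: B⁺ [He]2s², Ca⁺ [Ar]4s¹.
Tabulated IE_2 (kJ/mol): B 2427, Ca 1145.
Overall IE_2 order: Ca < B.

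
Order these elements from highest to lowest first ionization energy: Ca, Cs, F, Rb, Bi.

F is in period 2, group 17; Ca is in period 4, group 2; Rb is in period 5, group 1; Cs is in period 6, group 1; Bi is in period 6, group 15.
Removing the outermost electron gets harder across a period and easier down a group.
These span different periods and groups, so the two trends combine.
Rb > Cs: Rb sits above Cs in group 1, so the down-group effect alone puts Rb higher.
Ca > Rb: both effects reinforce here, so Ca is clearly the higher of the two.
Bi > Ca: period and group pull opposite ways; the across-period shift dominates (703 vs 590 kJ/mol).
F > Bi: relative to Bi, both the across-period and down-group shifts push F's first ionization energy up.
For reference (kJ/mol): F 1681, Ca 590, Rb 403, Cs 376, Bi 703.
So from highest to lowest: F > Bi > Ca > Rb > Cs.

F, Bi, Ca, Rb, Cs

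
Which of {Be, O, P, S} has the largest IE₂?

Consider each +1 ion: Be⁺ still has 1 valence electron; O⁺ still has 5 valence electrons; P⁺ still has 4 valence electrons; S⁺ still has 5 valence electrons.
All are still removing valence electrons, so compare the +1 ions as you would atoms: IE_2 generally rises across a period (higher Z_eff) and falls down a group (larger shell), subject to the usual subshell exceptions.
Valence configurations: Be⁺ [He]2s¹, O⁺ [He]2s²2p³, P⁺ [Ne]3s²3p², S⁺ [Ne]3s²3p³.
The numbers (kJ/mol): Be 1757, O 3388, P 1907, S 2252.
Overall IE_2 order: Be < P < S < O.

O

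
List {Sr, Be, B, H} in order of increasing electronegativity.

Sr < Be < B < H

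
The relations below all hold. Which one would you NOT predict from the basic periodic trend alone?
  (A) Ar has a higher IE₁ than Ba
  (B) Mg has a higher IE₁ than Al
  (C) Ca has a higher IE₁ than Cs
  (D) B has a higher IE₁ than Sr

(B)

The general trend: IE₁ increases across a period and decreases down a group.
(A) Ar (period 3, group 18) vs Ba (period 6, group 2): the stated order agrees with the simple trend.
(B) Mg (period 3, group 2) vs Al (period 3, group 13): the stated order contradicts the simple trend.
(C) Ca (period 4, group 2) vs Cs (period 6, group 1): the stated order agrees with the simple trend.
(D) B (period 2, group 13) vs Sr (period 5, group 2): the stated order agrees with the simple trend.
The exception is (B): Al's single 3p electron is easier to remove than one from Mg's filled 3s².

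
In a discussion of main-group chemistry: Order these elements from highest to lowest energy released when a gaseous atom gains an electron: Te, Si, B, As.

Te > Si > As > B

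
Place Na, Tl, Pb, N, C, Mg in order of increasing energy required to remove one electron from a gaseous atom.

Na < Tl < Pb < Mg < C < N

IE₁ increases left→right with effective nuclear charge and decreases top→bottom as the valence shell moves farther out.
These span different periods and groups, so the two trends combine.
Tl > Na: the two effects oppose for this pair; the across-period effect wins (589 vs 496 kJ/mol).
Pb > Tl: Pb lies to the right of Tl in period 6, so the across-period effect alone puts Pb higher.
Mg > Pb: period and group pull opposite ways; the down-group shift dominates (738 vs 716 kJ/mol).
C > Mg: both effects reinforce here, so C is clearly the higher of the two.
N > C: both are in period 2; the period trend gives N the larger value.
Approximate values (kJ/mol): C 1086, N 1402, Na 496, Mg 738, Tl 589, Pb 716.
So from lowest to highest: Na < Tl < Pb < Mg < C < N.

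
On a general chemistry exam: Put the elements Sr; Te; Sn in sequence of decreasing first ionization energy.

Sr is in period 5, group 2; Sn is in period 5, group 14; Te is in period 5, group 16.
First ionization energy rises across a period (greater Z_eff holds electrons more tightly) and falls down a group (valence electrons are farther from the nucleus).
All lie in period 5, so first ionization energy increases left to right.
So from highest to lowest: Te > Sn > Sr.

Te > Sn > Sr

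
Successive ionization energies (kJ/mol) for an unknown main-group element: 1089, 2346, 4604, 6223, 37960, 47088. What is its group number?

Look for the largest jump between consecutive ionization energies: IE5/IE4 ≈ 6.1, far larger than any earlier ratio.
That jump marks the point where a core electron is being removed. So the atom has 4 valence electrons.
A main-group element with 4 valence electrons is in group 14.

Group 14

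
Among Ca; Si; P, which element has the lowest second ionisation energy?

Ca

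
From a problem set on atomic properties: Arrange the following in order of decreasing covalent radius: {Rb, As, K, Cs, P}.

Atomic radius shrinks across a period as nuclear charge pulls the same shell inward, and grows down a group as new shells are added.
Neither a single period nor a single group — weigh both effects.
As > P: As sits below P in group 15, so the down-group effect alone puts As larger.
K > As: K lies to the left of As in period 4, so the across-period effect alone puts K larger.
Rb > K: they share group 1; the group trend gives Rb the larger value.
Cs > Rb: they share group 1; the group trend gives Cs the larger value.
For reference (pm): P 111, K 196, As 121, Rb 210, Cs 232.
So from largest to smallest: Cs > Rb > K > As > P.

Cs > Rb > K > As > P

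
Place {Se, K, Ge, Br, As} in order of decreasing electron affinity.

Br > Se > Ge > As > K

K is in period 4, group 1; Ge is in period 4, group 14; As is in period 4, group 15; Se is in period 4, group 16; Br is in period 4, group 17.
Adding an electron releases more energy for atoms nearer the top right (short of the noble gases).
All lie in period 4; the across-period trend (electron affinity increases left to right) applies, with the exception below.
Note the exception: Ge has a higher electron affinity than As, contrary to the simple trend — adding an electron to As's half-filled 4p³ is unfavourable, so Ge (4p²) has the more exothermic EA.
Tabulated electron affinity (kJ/mol): K 48, Ge 119, As 78, Se 195, Br 325.
So from highest to lowest: Br > Se > Ge > As > K.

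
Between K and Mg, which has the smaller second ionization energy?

IE_2 is the cost of taking one more electron from the +1 cation: K⁺ is the bare [Ar] core; Mg⁺ still has 1 valence electron.
Pulling an electron out of a noble-gas core costs far more than removing a remaining valence electron, so K sits at the high end of IE_2.
Approximate IE_2 values (kJ/mol): K 3052, Mg 1451.
So the second ionization energies run Mg < K.

Mg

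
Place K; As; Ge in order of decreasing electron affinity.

K is in period 4, group 1; Ge is in period 4, group 14; As is in period 4, group 15.
Adding an electron releases more energy for atoms nearer the top right (short of the noble gases).
All lie in period 4; the across-period trend (electron affinity increases left to right) applies, with the exception below.
Note the exception: Ge has a higher electron affinity than As, contrary to the simple trend — adding an electron to As's half-filled 4p³ is unfavourable, so Ge (4p²) has the more exothermic EA.
For reference (kJ/mol): K 48, Ge 119, As 78.
So from highest to lowest: Ge > As > K.

Ge > As > K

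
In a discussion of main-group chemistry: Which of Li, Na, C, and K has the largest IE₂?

Li

Consider each +1 ion: Li⁺ is the bare [He] core; Na⁺ is the bare [Ne] core; C⁺ still has 3 valence electrons; K⁺ is the bare [Ar] core.
Breaking into a closed-shell core is much more expensive than removing a leftover valence electron — K, Na and Li have the largest IE_2 here.
Tabulated IE_2 (kJ/mol): Li 7298, Na 4562, C 2353, K 3052.
Hence IE_2: C < K < Na < Li.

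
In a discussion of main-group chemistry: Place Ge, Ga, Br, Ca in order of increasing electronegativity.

Ca is in period 4, group 2; Ga is in period 4, group 13; Ge is in period 4, group 14; Br is in period 4, group 17.
Electronegativity increases across a period and decreases down a group, tracking effective nuclear charge and atomic size.
All lie in period 4, so electronegativity increases left to right.
So from lowest to highest: Ca < Ga < Ge < Br.

Ca, Ga, Ge, Br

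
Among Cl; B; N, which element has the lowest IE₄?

Cl

Consider each +3 ion: Cl³⁺ still has 4 valence electrons; B³⁺ is the bare [He] core; N³⁺ still has 2 valence electrons.
Core electrons are held far more tightly than valence electrons, so B tops the IE_4 order.
Valence configurations: Cl³⁺ [Ne]3s²3p², N³⁺ [He]2s².
The numbers (kJ/mol): Cl 5159, B 25026, N 7475.
Overall IE_4 order: Cl < N < B.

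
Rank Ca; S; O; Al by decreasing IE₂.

O > S > Al > Ca

IE_2 is the cost of taking one more electron from the +1 cation: Ca⁺ still has 1 valence electron; S⁺ still has 5 valence electrons; O⁺ still has 5 valence electrons; Al⁺ still has 2 valence electrons.
All are still removing valence electrons, so compare the +1 ions as you would atoms: IE_2 generally rises across a period (higher Z_eff) and falls down a group (larger shell), subject to the usual subshell exceptions.
Valence configurations: Ca⁺ [Ar]4s¹, S⁺ [Ne]3s²3p³, O⁺ [He]2s²2p³, Al⁺ [Ne]3s².
Approximate IE_2 values (kJ/mol): Ca 1145, S 2252, O 3388, Al 1817.
Hence IE_2: Ca < Al < S < O.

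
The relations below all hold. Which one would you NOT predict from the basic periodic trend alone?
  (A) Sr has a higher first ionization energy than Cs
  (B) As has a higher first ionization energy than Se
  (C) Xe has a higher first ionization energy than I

(B)

The general trend: first ionization energy increases across a period and decreases down a group.
(A) Sr (period 5, group 2) vs Cs (period 6, group 1): the stated order agrees with the simple trend.
(B) As (period 4, group 15) vs Se (period 4, group 16): the stated order contradicts the simple trend.
(C) Xe (period 5, group 18) vs I (period 5, group 17): the stated order agrees with the simple trend.
The exception is (B): Se (4p⁴) ionizes more easily than half-filled As (4p³).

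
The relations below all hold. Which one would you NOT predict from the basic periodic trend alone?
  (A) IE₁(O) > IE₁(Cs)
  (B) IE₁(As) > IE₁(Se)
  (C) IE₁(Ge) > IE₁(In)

The general trend: first ionization energy increases across a period and decreases down a group.
(A) O (period 2, group 16) vs Cs (period 6, group 1): the stated order agrees with the simple trend.
(B) As (period 4, group 15) vs Se (period 4, group 16): the stated order contradicts the simple trend.
(C) Ge (period 4, group 14) vs In (period 5, group 13): the stated order agrees with the simple trend.
The exception is (B): Se (4p⁴) ionizes more easily than half-filled As (4p³).

(B)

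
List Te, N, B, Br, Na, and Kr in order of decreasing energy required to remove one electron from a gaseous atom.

N > Kr > Br > Te > B > Na

B is in period 2, group 13; N is in period 2, group 15; Na is in period 3, group 1; Br is in period 4, group 17; Kr is in period 4, group 18; Te is in period 5, group 16.
Across a period the outer electron is held more tightly (higher IE₁); down a group it sits in a higher shell, more shielded, and comes off more easily.
Neither a single period nor a single group — weigh both effects.
B > Na: relative to Na, both the across-period and down-group shifts push B's first ionization energy up.
Te > B: period and group pull opposite ways; the across-period shift dominates (869 vs 801 kJ/mol).
Br > Te: relative to Te, both the across-period and down-group shifts push Br's first ionization energy up.
Kr > Br: Kr lies to the right of Br in period 4, so the across-period effect alone puts Kr higher.
N > Kr: the two effects oppose for this pair; the down-group effect wins (1402 vs 1351 kJ/mol).
Tabulated first ionization energy (kJ/mol): B 801, N 1402, Na 496, Br 1140, Kr 1351, Te 869.
So from highest to lowest: N > Kr > Br > Te > B > Na.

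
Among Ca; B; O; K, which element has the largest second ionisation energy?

Consider each +1 ion: Ca⁺ still has 1 valence electron; B⁺ still has 2 valence electrons; O⁺ still has 5 valence electrons; K⁺ is the bare [Ar] core.
Usually core removal costs more than valence removal, but here the competition is close: a tightly held n=2 valence electron can cost more to remove than an n=3 core electron, so the actual values have to decide it.
Valence configurations: Ca⁺ [Ar]4s¹, B⁺ [He]2s², O⁺ [He]2s²2p³.
The numbers (kJ/mol): Ca 1145, B 2427, O 3388, K 3052.
Hence IE_2: Ca < B < K < O.

O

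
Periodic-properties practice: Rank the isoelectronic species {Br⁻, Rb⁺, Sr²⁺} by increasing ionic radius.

Sr²⁺, Rb⁺, Br⁻

All of these have 36 electrons, so size is governed by nuclear charge alone: the more protons, the stronger the pull on the same electron cloud, and the smaller the ion.
Nuclear charges: Sr²⁺ (Z=38), Rb⁺ (Z=37), Br⁻ (Z=35).
Smallest to largest: Sr²⁺ < Rb⁺ < Br⁻.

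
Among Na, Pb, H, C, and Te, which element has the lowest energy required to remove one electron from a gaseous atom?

Na

H is in period 1, group 1; C is in period 2, group 14; Na is in period 3, group 1; Te is in period 5, group 16; Pb is in period 6, group 14.
First ionization energy rises across a period (greater Z_eff holds electrons more tightly) and falls down a group (valence electrons are farther from the nucleus).
Neither a single period nor a single group — weigh both effects.
Pb > Na: the two effects oppose for this pair; the across-period effect wins (716 vs 496 kJ/mol).
Te > Pb: relative to Pb, both the across-period and down-group shifts push Te's first ionization energy up.
C > Te: the two effects oppose for this pair; the down-group effect wins (1086 vs 869 kJ/mol).
H > C: period and group pull opposite ways; the down-group shift dominates (1312 vs 1086 kJ/mol).
Tabulated first ionization energy (kJ/mol): H 1312, C 1086, Na 496, Te 869, Pb 716.
The lowest energy required to remove one electron from a gaseous atom among these belongs to Na.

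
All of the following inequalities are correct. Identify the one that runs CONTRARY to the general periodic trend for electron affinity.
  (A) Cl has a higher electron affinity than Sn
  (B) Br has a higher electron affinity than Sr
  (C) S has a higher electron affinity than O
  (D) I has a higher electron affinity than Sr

The general trend: electron affinity increases across a period and decreases down a group.
(A) Cl (period 3, group 17) vs Sn (period 5, group 14): the stated order agrees with the simple trend.
(B) Br (period 4, group 17) vs Sr (period 5, group 2): the stated order agrees with the simple trend.
(C) S (period 3, group 16) vs O (period 2, group 16): the stated order contradicts the simple trend.
(D) I (period 5, group 17) vs Sr (period 5, group 2): the stated order agrees with the simple trend.
The exception is (C): the compact 2p subshell of O repels the added electron more than S's larger 3p does.

(C)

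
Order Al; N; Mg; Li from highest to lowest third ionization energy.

Li > Mg > N > Al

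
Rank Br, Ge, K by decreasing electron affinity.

K is in period 4, group 1; Ge is in period 4, group 14; Br is in period 4, group 17.
Electron affinity generally becomes more exothermic across a period toward the halogens and less exothermic down a group.
All lie in period 4, so electron affinity increases left to right.
So from highest to lowest: Br > Ge > K.

Br > Ge > K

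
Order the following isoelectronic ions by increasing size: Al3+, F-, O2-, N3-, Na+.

All of these have 10 electrons, so size is governed by nuclear charge alone: the more protons, the stronger the pull on the same electron cloud, and the smaller the ion.
Nuclear charges: Al3+ (Z=13), Na+ (Z=11), F- (Z=9), O2- (Z=8), N3- (Z=7).
Smallest to largest: Al3+ < Na+ < F- < O2- < N3-.

Al3+ < Na+ < F- < O2- < N3-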